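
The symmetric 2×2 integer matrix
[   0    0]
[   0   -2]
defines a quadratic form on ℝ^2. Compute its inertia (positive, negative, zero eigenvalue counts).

Answer: (0, 1, 1)

Derivation:
step 0: pivot -2 → sign −
step 1: row/col 1 already zero → sign 0
signature = (0, 1, 1)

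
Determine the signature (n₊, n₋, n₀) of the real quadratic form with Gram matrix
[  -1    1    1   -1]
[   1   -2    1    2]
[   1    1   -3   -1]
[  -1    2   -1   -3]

step 0: pivot -1 → sign −
step 1: pivot -1 → sign −
step 2: pivot 2 → sign +
step 3: pivot -1 → sign −
signature = (1, 3, 0)

Answer: (1, 3, 0)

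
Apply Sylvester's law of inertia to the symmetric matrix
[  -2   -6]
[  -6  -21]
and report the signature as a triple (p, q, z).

Answer: (0, 2, 0)

Derivation:
step 0: pivot -2 → sign −
step 1: pivot -3 → sign −
signature = (0, 2, 0)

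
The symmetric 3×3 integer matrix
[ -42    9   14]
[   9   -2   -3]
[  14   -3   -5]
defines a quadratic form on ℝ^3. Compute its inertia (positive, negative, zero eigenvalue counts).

step 0: pivot -42 → sign −
step 1: pivot -1/14 → sign −
step 2: pivot -1/3 → sign −
signature = (0, 3, 0)

Answer: (0, 3, 0)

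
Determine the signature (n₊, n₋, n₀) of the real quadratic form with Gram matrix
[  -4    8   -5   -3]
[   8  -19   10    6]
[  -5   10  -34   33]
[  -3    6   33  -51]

step 0: pivot -4 → sign −
step 1: pivot -3 → sign −
step 2: pivot -111/4 → sign −
step 3: pivot -3/37 → sign −
signature = (0, 4, 0)

Answer: (0, 4, 0)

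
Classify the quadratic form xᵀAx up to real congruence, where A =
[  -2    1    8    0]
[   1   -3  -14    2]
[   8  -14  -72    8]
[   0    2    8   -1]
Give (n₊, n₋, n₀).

Answer: (1, 2, 1)

Derivation:
step 0: pivot -2 → sign −
step 1: pivot -5/2 → sign −
step 2: pivot 3/5 → sign +
step 3: row/col 3 already zero → sign 0
signature = (1, 2, 1)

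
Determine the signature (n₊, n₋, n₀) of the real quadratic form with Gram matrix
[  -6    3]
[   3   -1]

Answer: (1, 1, 0)

Derivation:
step 0: pivot -6 → sign −
step 1: pivot 1/2 → sign +
signature = (1, 1, 0)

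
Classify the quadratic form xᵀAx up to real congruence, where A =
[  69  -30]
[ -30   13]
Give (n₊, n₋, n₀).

Answer: (1, 1, 0)

Derivation:
step 0: pivot 69 → sign +
step 1: pivot -1/23 → sign −
signature = (1, 1, 0)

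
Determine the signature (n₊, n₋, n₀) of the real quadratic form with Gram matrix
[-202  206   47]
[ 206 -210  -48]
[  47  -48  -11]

step 0: pivot -202 → sign −
step 1: pivot 8/101 → sign +
step 2: pivot -1/8 → sign −
signature = (1, 2, 0)

Answer: (1, 2, 0)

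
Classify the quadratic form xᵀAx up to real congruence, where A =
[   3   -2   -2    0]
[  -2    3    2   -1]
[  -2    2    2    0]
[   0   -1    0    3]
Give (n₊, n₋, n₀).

step 0: pivot 3 → sign +
step 1: pivot 5/3 → sign +
step 2: pivot 2/5 → sign +
step 3: pivot 2 → sign +
signature = (4, 0, 0)

Answer: (4, 0, 0)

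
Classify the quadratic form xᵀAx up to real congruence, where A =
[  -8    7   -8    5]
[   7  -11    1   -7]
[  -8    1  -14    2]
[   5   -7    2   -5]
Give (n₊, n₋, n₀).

step 0: pivot -8 → sign −
step 1: pivot -39/8 → sign −
step 2: pivot 18/13 → sign +
step 3: pivot -1/2 → sign −
signature = (1, 3, 0)

Answer: (1, 3, 0)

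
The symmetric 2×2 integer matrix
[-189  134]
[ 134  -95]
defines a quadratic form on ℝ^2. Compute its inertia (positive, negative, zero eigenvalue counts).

step 0: pivot -189 → sign −
step 1: pivot 1/189 → sign +
signature = (1, 1, 0)

Answer: (1, 1, 0)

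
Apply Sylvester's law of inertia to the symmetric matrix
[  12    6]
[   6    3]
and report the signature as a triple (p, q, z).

Answer: (1, 0, 1)

Derivation:
step 0: pivot 12 → sign +
step 1: row/col 1 already zero → sign 0
signature = (1, 0, 1)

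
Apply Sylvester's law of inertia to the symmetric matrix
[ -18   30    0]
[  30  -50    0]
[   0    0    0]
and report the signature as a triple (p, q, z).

Answer: (0, 1, 2)

Derivation:
step 0: pivot -18 → sign −
step 1: row/col 1 already zero → sign 0
step 2: row/col 2 already zero → sign 0
signature = (0, 1, 2)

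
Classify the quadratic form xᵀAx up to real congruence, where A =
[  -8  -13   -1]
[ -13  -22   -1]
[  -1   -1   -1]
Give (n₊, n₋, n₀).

step 0: pivot -8 → sign −
step 1: pivot -7/8 → sign −
step 2: pivot -3/7 → sign −
signature = (0, 3, 0)

Answer: (0, 3, 0)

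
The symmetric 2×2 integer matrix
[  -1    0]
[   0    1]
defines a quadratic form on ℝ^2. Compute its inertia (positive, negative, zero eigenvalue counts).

Answer: (1, 1, 0)

Derivation:
step 0: pivot -1 → sign −
step 1: pivot 1 → sign +
signature = (1, 1, 0)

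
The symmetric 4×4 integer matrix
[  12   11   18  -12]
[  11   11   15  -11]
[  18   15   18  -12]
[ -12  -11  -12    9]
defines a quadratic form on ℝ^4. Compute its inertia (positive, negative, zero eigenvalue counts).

Answer: (3, 1, 0)

Derivation:
step 0: pivot 12 → sign +
step 1: pivot 11/12 → sign +
step 2: pivot -126/11 → sign −
step 3: pivot 1/7 → sign +
signature = (3, 1, 0)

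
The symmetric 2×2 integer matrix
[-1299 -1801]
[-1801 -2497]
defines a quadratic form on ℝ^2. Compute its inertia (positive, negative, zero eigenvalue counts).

step 0: pivot -1299 → sign −
step 1: pivot -2/1299 → sign −
signature = (0, 2, 0)

Answer: (0, 2, 0)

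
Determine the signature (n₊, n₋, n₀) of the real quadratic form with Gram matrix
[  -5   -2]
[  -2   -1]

Answer: (0, 2, 0)

Derivation:
step 0: pivot -5 → sign −
step 1: pivot -1/5 → sign −
signature = (0, 2, 0)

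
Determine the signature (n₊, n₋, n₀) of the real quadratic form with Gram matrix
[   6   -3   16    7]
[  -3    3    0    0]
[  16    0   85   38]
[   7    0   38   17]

step 0: pivot 6 → sign +
step 1: pivot 3/2 → sign +
step 2: pivot -1/3 → sign −
step 3: pivot 2 → sign +
signature = (3, 1, 0)

Answer: (3, 1, 0)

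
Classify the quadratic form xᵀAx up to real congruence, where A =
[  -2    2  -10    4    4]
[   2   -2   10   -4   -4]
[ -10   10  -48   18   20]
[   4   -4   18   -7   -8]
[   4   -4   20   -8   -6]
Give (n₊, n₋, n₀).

step 0: pivot -2 → sign −
step 1: pivot 2 → sign +
step 2: pivot -1 → sign −
step 3: pivot 2 → sign +
step 4: row/col 4 already zero → sign 0
signature = (2, 2, 1)

Answer: (2, 2, 1)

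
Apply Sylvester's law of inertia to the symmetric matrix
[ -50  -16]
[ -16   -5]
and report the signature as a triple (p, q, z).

Answer: (1, 1, 0)

Derivation:
step 0: pivot -50 → sign −
step 1: pivot 3/25 → sign +
signature = (1, 1, 0)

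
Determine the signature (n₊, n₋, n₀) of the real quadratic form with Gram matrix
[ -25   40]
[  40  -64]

step 0: pivot -25 → sign −
step 1: row/col 1 already zero → sign 0
signature = (0, 1, 1)

Answer: (0, 1, 1)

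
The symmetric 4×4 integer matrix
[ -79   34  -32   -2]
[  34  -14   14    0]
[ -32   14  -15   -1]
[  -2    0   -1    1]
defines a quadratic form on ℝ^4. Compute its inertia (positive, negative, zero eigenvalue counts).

Answer: (1, 3, 0)

Derivation:
step 0: pivot -79 → sign −
step 1: pivot 50/79 → sign +
step 2: pivot -53/25 → sign −
step 3: pivot -6/53 → sign −
signature = (1, 3, 0)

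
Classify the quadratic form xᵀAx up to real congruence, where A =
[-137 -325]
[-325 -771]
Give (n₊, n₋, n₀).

step 0: pivot -137 → sign −
step 1: pivot -2/137 → sign −
signature = (0, 2, 0)

Answer: (0, 2, 0)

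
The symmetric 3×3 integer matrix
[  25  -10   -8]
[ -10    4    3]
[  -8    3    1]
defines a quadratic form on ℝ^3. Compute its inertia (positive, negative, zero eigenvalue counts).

Answer: (2, 1, 0)

Derivation:
step 0: pivot 25 → sign +
step 1: pivot -39/25 → sign −
step 2: pivot 1/39 → sign +
signature = (2, 1, 0)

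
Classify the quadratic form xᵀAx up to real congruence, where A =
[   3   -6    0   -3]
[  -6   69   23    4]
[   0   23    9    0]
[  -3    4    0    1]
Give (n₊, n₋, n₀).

Answer: (3, 1, 0)

Derivation:
step 0: pivot 3 → sign +
step 1: pivot 57 → sign +
step 2: pivot -16/57 → sign −
step 3: pivot 1/4 → sign +
signature = (3, 1, 0)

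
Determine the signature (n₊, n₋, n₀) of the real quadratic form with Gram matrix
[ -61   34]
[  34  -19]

Answer: (0, 2, 0)

Derivation:
step 0: pivot -61 → sign −
step 1: pivot -3/61 → sign −
signature = (0, 2, 0)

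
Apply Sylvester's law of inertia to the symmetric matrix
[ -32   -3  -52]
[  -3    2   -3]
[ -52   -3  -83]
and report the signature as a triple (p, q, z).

step 0: pivot -32 → sign −
step 1: pivot 73/32 → sign +
step 2: pivot -3/73 → sign −
signature = (1, 2, 0)

Answer: (1, 2, 0)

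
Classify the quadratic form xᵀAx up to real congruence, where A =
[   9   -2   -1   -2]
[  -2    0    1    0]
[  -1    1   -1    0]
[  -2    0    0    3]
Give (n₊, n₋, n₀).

Answer: (2, 2, 0)

Derivation:
step 0: pivot 9 → sign +
step 1: pivot -4/9 → sign −
step 2: pivot 1/4 → sign +
step 3: pivot -1 → sign −
signature = (2, 2, 0)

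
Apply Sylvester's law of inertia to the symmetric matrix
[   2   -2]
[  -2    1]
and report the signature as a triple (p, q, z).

step 0: pivot 2 → sign +
step 1: pivot -1 → sign −
signature = (1, 1, 0)

Answer: (1, 1, 0)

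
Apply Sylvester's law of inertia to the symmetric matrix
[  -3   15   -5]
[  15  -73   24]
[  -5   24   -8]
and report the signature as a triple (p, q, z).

Answer: (1, 2, 0)

Derivation:
step 0: pivot -3 → sign −
step 1: pivot 2 → sign +
step 2: pivot -1/6 → sign −
signature = (1, 2, 0)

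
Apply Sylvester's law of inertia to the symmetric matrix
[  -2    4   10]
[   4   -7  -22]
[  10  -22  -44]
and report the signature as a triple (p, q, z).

step 0: pivot -2 → sign −
step 1: pivot 1 → sign +
step 2: pivot 2 → sign +
signature = (2, 1, 0)

Answer: (2, 1, 0)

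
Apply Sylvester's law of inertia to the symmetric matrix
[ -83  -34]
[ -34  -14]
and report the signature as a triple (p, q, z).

Answer: (0, 2, 0)

Derivation:
step 0: pivot -83 → sign −
step 1: pivot -6/83 → sign −
signature = (0, 2, 0)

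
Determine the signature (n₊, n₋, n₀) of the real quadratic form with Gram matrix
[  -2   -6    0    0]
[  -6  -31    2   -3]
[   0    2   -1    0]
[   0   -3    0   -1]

Answer: (0, 3, 1)

Derivation:
step 0: pivot -2 → sign −
step 1: pivot -13 → sign −
step 2: pivot -9/13 → sign −
step 3: row/col 3 already zero → sign 0
signature = (0, 3, 1)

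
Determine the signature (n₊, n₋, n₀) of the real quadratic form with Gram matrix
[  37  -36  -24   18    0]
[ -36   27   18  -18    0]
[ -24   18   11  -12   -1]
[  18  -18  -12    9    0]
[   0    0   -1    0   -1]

step 0: pivot 37 → sign +
step 1: pivot -297/37 → sign −
step 2: pivot -1 → sign −
step 3: pivot 3/11 → sign +
step 4: row/col 4 already zero → sign 0
signature = (2, 2, 1)

Answer: (2, 2, 1)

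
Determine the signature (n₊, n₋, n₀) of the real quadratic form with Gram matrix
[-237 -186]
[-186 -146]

step 0: pivot -237 → sign −
step 1: pivot -2/79 → sign −
signature = (0, 2, 0)

Answer: (0, 2, 0)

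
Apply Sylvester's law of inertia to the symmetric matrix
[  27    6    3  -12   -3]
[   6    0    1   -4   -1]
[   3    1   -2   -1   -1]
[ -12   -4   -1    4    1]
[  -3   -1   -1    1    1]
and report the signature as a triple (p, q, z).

step 0: pivot 27 → sign +
step 1: pivot -4/3 → sign −
step 2: pivot -9/4 → sign −
step 3: pivot 1 → sign +
step 4: row/col 4 already zero → sign 0
signature = (2, 2, 1)

Answer: (2, 2, 1)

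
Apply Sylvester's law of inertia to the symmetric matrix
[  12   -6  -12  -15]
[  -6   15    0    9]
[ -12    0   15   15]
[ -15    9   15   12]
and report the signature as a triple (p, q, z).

step 0: pivot 12 → sign +
step 1: pivot 12 → sign +
step 2: pivot -111/16 → sign −
step 3: pivot 3/37 → sign +
signature = (3, 1, 0)

Answer: (3, 1, 0)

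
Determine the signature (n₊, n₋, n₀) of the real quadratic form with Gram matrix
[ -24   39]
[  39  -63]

Answer: (1, 1, 0)

Derivation:
step 0: pivot -24 → sign −
step 1: pivot 3/8 → sign +
signature = (1, 1, 0)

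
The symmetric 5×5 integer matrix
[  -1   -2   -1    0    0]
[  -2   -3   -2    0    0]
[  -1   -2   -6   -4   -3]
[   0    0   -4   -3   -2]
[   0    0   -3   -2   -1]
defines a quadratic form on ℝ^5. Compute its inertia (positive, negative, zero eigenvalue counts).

Answer: (2, 2, 1)

Derivation:
step 0: pivot -1 → sign −
step 1: pivot 1 → sign +
step 2: pivot -5 → sign −
step 3: pivot 1/5 → sign +
step 4: row/col 4 already zero → sign 0
signature = (2, 2, 1)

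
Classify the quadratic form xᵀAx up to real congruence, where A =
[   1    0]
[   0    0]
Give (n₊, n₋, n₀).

Answer: (1, 0, 1)

Derivation:
step 0: pivot 1 → sign +
step 1: row/col 1 already zero → sign 0
signature = (1, 0, 1)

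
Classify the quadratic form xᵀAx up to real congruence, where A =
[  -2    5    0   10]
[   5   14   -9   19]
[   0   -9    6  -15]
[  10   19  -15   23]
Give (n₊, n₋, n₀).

Answer: (2, 2, 0)

Derivation:
step 0: pivot -2 → sign −
step 1: pivot 53/2 → sign +
step 2: pivot 156/53 → sign +
step 3: pivot -3/52 → sign −
signature = (2, 2, 0)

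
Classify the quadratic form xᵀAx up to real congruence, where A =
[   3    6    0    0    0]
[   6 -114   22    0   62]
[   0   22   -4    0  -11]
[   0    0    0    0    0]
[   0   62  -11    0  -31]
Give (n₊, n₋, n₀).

step 0: pivot 3 → sign +
step 1: pivot -126 → sign −
step 2: pivot -10/63 → sign −
step 3: pivot -3/10 → sign −
step 4: row/col 4 already zero → sign 0
signature = (1, 3, 1)

Answer: (1, 3, 1)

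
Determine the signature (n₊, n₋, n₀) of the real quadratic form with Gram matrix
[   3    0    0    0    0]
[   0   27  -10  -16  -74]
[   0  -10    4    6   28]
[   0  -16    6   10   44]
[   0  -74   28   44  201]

step 0: pivot 3 → sign +
step 1: pivot 27 → sign +
step 2: pivot 8/27 → sign +
step 3: pivot 1/2 → sign +
step 4: pivot -3 → sign −
signature = (4, 1, 0)

Answer: (4, 1, 0)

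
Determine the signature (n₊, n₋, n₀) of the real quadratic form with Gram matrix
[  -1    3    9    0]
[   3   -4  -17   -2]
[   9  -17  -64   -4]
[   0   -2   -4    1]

Answer: (2, 2, 0)

Derivation:
step 0: pivot -1 → sign −
step 1: pivot 5 → sign +
step 2: pivot -3 → sign −
step 3: pivot 1/5 → sign +
signature = (2, 2, 0)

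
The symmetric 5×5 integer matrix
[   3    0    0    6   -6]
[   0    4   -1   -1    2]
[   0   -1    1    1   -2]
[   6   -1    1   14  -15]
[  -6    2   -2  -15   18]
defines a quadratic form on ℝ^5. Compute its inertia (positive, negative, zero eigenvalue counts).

Answer: (5, 0, 0)

Derivation:
step 0: pivot 3 → sign +
step 1: pivot 4 → sign +
step 2: pivot 3/4 → sign +
step 3: pivot 1 → sign +
step 4: pivot 1 → sign +
signature = (5, 0, 0)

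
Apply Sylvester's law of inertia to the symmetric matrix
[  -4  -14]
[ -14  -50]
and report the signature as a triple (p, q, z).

step 0: pivot -4 → sign −
step 1: pivot -1 → sign −
signature = (0, 2, 0)

Answer: (0, 2, 0)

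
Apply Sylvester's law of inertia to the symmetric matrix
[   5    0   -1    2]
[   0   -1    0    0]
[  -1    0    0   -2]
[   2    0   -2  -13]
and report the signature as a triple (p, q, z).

Answer: (1, 3, 0)

Derivation:
step 0: pivot 5 → sign +
step 1: pivot -1 → sign −
step 2: pivot -1/5 → sign −
step 3: pivot -1 → sign −
signature = (1, 3, 0)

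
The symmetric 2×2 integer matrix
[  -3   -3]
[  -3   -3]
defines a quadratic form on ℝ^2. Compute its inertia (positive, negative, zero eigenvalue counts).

Answer: (0, 1, 1)

Derivation:
step 0: pivot -3 → sign −
step 1: row/col 1 already zero → sign 0
signature = (0, 1, 1)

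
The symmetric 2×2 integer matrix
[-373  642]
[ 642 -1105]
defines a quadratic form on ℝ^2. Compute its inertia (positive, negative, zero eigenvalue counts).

Answer: (0, 2, 0)

Derivation:
step 0: pivot -373 → sign −
step 1: pivot -1/373 → sign −
signature = (0, 2, 0)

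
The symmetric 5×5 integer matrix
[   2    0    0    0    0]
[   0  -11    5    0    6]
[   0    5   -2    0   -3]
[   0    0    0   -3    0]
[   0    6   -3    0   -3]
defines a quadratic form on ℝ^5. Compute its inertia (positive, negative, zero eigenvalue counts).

step 0: pivot 2 → sign +
step 1: pivot -11 → sign −
step 2: pivot 3/11 → sign +
step 3: pivot -3 → sign −
step 4: row/col 4 already zero → sign 0
signature = (2, 2, 1)

Answer: (2, 2, 1)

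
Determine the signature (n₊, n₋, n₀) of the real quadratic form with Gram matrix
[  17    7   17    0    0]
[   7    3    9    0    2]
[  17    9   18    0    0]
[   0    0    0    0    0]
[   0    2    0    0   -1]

step 0: pivot 17 → sign +
step 1: pivot 2/17 → sign +
step 2: pivot -33 → sign −
step 3: pivot 1/33 → sign +
step 4: row/col 4 already zero → sign 0
signature = (3, 1, 1)

Answer: (3, 1, 1)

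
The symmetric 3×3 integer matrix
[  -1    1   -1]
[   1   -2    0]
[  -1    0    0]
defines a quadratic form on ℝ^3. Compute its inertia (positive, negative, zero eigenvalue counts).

Answer: (1, 2, 0)

Derivation:
step 0: pivot -1 → sign −
step 1: pivot -1 → sign −
step 2: pivot 2 → sign +
signature = (1, 2, 0)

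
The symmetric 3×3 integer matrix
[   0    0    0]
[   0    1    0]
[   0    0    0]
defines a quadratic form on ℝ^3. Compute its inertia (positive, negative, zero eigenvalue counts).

Answer: (1, 0, 2)

Derivation:
step 0: pivot 1 → sign +
step 1: row/col 1 already zero → sign 0
step 2: row/col 2 already zero → sign 0
signature = (1, 0, 2)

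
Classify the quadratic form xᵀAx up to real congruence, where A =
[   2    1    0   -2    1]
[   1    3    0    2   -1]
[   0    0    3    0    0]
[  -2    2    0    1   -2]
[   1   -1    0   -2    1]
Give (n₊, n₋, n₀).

step 0: pivot 2 → sign +
step 1: pivot 5/2 → sign +
step 2: pivot 3 → sign +
step 3: pivot -23/5 → sign −
step 4: pivot -6/23 → sign −
signature = (3, 2, 0)

Answer: (3, 2, 0)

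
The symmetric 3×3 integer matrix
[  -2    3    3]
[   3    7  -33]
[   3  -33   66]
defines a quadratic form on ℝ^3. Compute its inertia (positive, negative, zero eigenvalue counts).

step 0: pivot -2 → sign −
step 1: pivot 23/2 → sign +
step 2: pivot -3/23 → sign −
signature = (1, 2, 0)

Answer: (1, 2, 0)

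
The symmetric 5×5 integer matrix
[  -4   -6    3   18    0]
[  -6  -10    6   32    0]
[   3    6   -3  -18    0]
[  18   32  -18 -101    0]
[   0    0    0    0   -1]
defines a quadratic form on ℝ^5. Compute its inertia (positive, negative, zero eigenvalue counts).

step 0: pivot -4 → sign −
step 1: pivot -1 → sign −
step 2: pivot 3/2 → sign +
step 3: pivot -1 → sign −
step 4: pivot -1 → sign −
signature = (1, 4, 0)

Answer: (1, 4, 0)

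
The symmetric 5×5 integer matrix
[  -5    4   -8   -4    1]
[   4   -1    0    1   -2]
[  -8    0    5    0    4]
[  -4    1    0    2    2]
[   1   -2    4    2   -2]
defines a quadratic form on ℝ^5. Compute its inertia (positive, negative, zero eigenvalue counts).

step 0: pivot -5 → sign −
step 1: pivot 11/5 → sign +
step 2: pivot -9/11 → sign −
step 3: pivot 3 → sign +
step 4: pivot -1 → sign −
signature = (2, 3, 0)

Answer: (2, 3, 0)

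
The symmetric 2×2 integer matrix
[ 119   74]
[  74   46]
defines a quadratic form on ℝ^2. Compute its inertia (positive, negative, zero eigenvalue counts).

Answer: (1, 1, 0)

Derivation:
step 0: pivot 119 → sign +
step 1: pivot -2/119 → sign −
signature = (1, 1, 0)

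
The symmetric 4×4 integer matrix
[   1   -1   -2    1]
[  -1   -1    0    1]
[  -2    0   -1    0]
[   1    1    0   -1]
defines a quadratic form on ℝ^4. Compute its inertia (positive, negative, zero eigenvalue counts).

step 0: pivot 1 → sign +
step 1: pivot -2 → sign −
step 2: pivot -3 → sign −
step 3: row/col 3 already zero → sign 0
signature = (1, 2, 1)

Answer: (1, 2, 1)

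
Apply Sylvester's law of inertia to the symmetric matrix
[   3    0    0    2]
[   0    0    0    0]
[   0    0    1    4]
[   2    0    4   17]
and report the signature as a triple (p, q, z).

step 0: pivot 3 → sign +
step 1: pivot 1 → sign +
step 2: pivot -1/3 → sign −
step 3: row/col 3 already zero → sign 0
signature = (2, 1, 1)

Answer: (2, 1, 1)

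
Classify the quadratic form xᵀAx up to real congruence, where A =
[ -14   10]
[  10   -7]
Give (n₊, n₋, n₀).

Answer: (1, 1, 0)

Derivation:
step 0: pivot -14 → sign −
step 1: pivot 1/7 → sign +
signature = (1, 1, 0)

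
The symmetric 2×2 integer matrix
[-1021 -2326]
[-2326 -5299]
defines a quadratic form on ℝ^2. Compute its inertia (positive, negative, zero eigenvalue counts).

step 0: pivot -1021 → sign −
step 1: pivot -3/1021 → sign −
signature = (0, 2, 0)

Answer: (0, 2, 0)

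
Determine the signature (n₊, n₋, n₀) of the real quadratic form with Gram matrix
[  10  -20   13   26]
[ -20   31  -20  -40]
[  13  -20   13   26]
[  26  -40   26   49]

step 0: pivot 10 → sign +
step 1: pivot -9 → sign −
step 2: pivot 1/10 → sign +
step 3: pivot -3 → sign −
signature = (2, 2, 0)

Answer: (2, 2, 0)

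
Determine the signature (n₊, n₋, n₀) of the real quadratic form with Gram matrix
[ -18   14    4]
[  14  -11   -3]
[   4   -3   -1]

step 0: pivot -18 → sign −
step 1: pivot -1/9 → sign −
step 2: row/col 2 already zero → sign 0
signature = (0, 2, 1)

Answer: (0, 2, 1)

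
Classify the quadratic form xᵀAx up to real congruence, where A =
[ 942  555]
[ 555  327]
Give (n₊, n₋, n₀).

step 0: pivot 942 → sign +
step 1: pivot 3/314 → sign +
signature = (2, 0, 0)

Answer: (2, 0, 0)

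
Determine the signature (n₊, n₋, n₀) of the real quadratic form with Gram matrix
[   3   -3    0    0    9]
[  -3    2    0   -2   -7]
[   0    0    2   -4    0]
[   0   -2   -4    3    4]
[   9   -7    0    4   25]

Answer: (3, 2, 0)

Derivation:
step 0: pivot 3 → sign +
step 1: pivot -1 → sign −
step 2: pivot 2 → sign +
step 3: pivot -1 → sign −
step 4: pivot 2 → sign +
signature = (3, 2, 0)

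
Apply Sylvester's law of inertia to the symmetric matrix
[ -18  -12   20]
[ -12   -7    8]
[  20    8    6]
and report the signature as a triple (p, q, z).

step 0: pivot -18 → sign −
step 1: pivot 1 → sign +
step 2: pivot -2/9 → sign −
signature = (1, 2, 0)

Answer: (1, 2, 0)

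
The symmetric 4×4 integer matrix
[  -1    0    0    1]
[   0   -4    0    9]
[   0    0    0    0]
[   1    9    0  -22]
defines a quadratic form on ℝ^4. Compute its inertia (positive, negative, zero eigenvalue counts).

step 0: pivot -1 → sign −
step 1: pivot -4 → sign −
step 2: pivot -3/4 → sign −
step 3: row/col 3 already zero → sign 0
signature = (0, 3, 1)

Answer: (0, 3, 1)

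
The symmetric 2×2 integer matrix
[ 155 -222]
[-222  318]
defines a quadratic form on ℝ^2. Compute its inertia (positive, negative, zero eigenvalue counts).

Answer: (2, 0, 0)

Derivation:
step 0: pivot 155 → sign +
step 1: pivot 6/155 → sign +
signature = (2, 0, 0)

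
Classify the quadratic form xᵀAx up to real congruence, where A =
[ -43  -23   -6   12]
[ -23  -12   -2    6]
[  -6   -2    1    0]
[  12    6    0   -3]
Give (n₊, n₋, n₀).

Answer: (1, 3, 0)

Derivation:
step 0: pivot -43 → sign −
step 1: pivot 13/43 → sign +
step 2: pivot -3 → sign −
step 3: pivot -3/13 → sign −
signature = (1, 3, 0)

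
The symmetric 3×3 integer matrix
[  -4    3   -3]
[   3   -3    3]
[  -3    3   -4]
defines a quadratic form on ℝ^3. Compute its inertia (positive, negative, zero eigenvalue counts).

Answer: (0, 3, 0)

Derivation:
step 0: pivot -4 → sign −
step 1: pivot -3/4 → sign −
step 2: pivot -1 → sign −
signature = (0, 3, 0)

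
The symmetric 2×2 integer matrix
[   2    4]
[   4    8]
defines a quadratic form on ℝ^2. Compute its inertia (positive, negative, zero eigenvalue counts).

Answer: (1, 0, 1)

Derivation:
step 0: pivot 2 → sign +
step 1: row/col 1 already zero → sign 0
signature = (1, 0, 1)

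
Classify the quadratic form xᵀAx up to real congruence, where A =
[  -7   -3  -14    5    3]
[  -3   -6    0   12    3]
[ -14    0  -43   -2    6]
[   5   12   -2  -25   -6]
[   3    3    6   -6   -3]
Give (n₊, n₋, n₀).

Answer: (0, 5, 0)

Derivation:
step 0: pivot -7 → sign −
step 1: pivot -33/7 → sign −
step 2: pivot -81/11 → sign −
step 3: pivot -7/9 → sign −
step 4: pivot -3/7 → sign −
signature = (0, 5, 0)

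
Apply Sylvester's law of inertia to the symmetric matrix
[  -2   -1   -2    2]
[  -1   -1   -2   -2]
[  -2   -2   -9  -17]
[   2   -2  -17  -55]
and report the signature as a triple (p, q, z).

Answer: (0, 4, 0)

Derivation:
step 0: pivot -2 → sign −
step 1: pivot -1/2 → sign −
step 2: pivot -5 → sign −
step 3: pivot -6/5 → sign −
signature = (0, 4, 0)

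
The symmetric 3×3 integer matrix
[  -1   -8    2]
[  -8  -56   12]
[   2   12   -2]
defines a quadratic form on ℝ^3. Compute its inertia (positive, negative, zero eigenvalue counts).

Answer: (1, 1, 1)

Derivation:
step 0: pivot -1 → sign −
step 1: pivot 8 → sign +
step 2: row/col 2 already zero → sign 0
signature = (1, 1, 1)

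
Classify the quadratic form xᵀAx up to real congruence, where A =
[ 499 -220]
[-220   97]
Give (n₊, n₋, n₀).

Answer: (2, 0, 0)

Derivation:
step 0: pivot 499 → sign +
step 1: pivot 3/499 → sign +
signature = (2, 0, 0)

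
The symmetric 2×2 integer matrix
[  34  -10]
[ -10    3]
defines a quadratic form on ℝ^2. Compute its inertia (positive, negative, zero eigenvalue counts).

step 0: pivot 34 → sign +
step 1: pivot 1/17 → sign +
signature = (2, 0, 0)

Answer: (2, 0, 0)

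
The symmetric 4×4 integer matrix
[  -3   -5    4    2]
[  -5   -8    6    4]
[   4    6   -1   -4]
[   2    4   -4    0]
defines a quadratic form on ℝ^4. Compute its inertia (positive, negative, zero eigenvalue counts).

Answer: (2, 1, 1)

Derivation:
step 0: pivot -3 → sign −
step 1: pivot 1/3 → sign +
step 2: pivot 3 → sign +
step 3: row/col 3 already zero → sign 0
signature = (2, 1, 1)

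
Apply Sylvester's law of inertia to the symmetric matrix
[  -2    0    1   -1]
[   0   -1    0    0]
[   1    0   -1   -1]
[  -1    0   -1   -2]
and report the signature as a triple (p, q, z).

step 0: pivot -2 → sign −
step 1: pivot -1 → sign −
step 2: pivot -1/2 → sign −
step 3: pivot 3 → sign +
signature = (1, 3, 0)

Answer: (1, 3, 0)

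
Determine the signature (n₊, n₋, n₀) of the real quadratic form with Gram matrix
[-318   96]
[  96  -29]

step 0: pivot -318 → sign −
step 1: pivot -1/53 → sign −
signature = (0, 2, 0)

Answer: (0, 2, 0)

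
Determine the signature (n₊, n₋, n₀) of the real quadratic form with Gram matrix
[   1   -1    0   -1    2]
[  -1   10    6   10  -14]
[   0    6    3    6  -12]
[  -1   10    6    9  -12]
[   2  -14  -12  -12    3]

step 0: pivot 1 → sign +
step 1: pivot 9 → sign +
step 2: pivot -1 → sign −
step 3: pivot -1 → sign −
step 4: pivot 3 → sign +
signature = (3, 2, 0)

Answer: (3, 2, 0)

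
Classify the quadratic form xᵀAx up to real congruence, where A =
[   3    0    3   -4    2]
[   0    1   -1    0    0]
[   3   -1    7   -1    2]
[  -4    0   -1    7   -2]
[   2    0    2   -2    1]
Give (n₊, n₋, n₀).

Answer: (3, 1, 1)

Derivation:
step 0: pivot 3 → sign +
step 1: pivot 1 → sign +
step 2: pivot 3 → sign +
step 3: pivot -4/3 → sign −
step 4: row/col 4 already zero → sign 0
signature = (3, 1, 1)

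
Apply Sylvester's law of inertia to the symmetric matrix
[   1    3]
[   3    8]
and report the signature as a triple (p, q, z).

Answer: (1, 1, 0)

Derivation:
step 0: pivot 1 → sign +
step 1: pivot -1 → sign −
signature = (1, 1, 0)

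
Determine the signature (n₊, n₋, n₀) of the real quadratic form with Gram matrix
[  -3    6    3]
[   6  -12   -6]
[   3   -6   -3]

Answer: (0, 1, 2)

Derivation:
step 0: pivot -3 → sign −
step 1: row/col 1 already zero → sign 0
step 2: row/col 2 already zero → sign 0
signature = (0, 1, 2)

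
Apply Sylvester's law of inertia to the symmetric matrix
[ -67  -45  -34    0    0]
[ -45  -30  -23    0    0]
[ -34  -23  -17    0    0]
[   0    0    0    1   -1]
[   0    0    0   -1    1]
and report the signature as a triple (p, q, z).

Answer: (3, 1, 1)

Derivation:
step 0: pivot -67 → sign −
step 1: pivot 15/67 → sign +
step 2: pivot 2/15 → sign +
step 3: pivot 1 → sign +
step 4: row/col 4 already zero → sign 0
signature = (3, 1, 1)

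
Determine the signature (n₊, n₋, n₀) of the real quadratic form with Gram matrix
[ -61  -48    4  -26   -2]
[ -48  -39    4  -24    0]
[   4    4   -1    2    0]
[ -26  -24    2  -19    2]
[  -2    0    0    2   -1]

Answer: (2, 3, 0)

Derivation:
step 0: pivot -61 → sign −
step 1: pivot -75/61 → sign −
step 2: pivot -11/75 → sign −
step 3: pivot 375/11 → sign +
step 4: pivot 3/125 → sign +
signature = (2, 3, 0)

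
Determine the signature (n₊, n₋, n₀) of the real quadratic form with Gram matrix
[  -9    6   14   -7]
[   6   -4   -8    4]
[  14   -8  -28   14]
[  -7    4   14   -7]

Answer: (1, 2, 1)

Derivation:
step 0: pivot -9 → sign −
step 1: pivot -56/9 → sign −
step 2: pivot 2/7 → sign +
step 3: row/col 3 already zero → sign 0
signature = (1, 2, 1)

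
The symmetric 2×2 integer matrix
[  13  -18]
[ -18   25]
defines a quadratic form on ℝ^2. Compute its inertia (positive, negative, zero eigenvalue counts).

Answer: (2, 0, 0)

Derivation:
step 0: pivot 13 → sign +
step 1: pivot 1/13 → sign +
signature = (2, 0, 0)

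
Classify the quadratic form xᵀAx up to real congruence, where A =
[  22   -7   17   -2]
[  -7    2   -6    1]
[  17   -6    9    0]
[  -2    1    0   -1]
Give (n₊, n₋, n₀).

step 0: pivot 22 → sign +
step 1: pivot -5/22 → sign −
step 2: pivot -13/5 → sign −
step 3: pivot -6/13 → sign −
signature = (1, 3, 0)

Answer: (1, 3, 0)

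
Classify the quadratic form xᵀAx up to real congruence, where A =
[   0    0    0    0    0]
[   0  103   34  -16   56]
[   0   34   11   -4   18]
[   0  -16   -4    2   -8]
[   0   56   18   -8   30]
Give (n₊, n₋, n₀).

Answer: (2, 2, 1)

Derivation:
step 0: pivot 103 → sign +
step 1: pivot -23/103 → sign −
step 2: pivot 158/23 → sign +
step 3: pivot -2/79 → sign −
step 4: row/col 4 already zero → sign 0
signature = (2, 2, 1)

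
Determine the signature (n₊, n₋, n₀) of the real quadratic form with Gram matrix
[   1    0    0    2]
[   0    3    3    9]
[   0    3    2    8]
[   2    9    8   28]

Answer: (2, 2, 0)

Derivation:
step 0: pivot 1 → sign +
step 1: pivot 3 → sign +
step 2: pivot -1 → sign −
step 3: pivot -2 → sign −
signature = (2, 2, 0)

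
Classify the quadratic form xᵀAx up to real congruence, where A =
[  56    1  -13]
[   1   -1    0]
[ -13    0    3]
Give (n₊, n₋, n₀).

step 0: pivot 56 → sign +
step 1: pivot -57/56 → sign −
step 2: pivot 2/57 → sign +
signature = (2, 1, 0)

Answer: (2, 1, 0)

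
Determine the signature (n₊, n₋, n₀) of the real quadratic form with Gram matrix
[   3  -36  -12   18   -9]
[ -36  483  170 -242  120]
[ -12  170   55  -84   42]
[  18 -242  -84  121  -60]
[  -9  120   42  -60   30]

step 0: pivot 3 → sign +
step 1: pivot 51 → sign +
step 2: pivot -319/51 → sign −
step 3: pivot -1/319 → sign −
step 4: pivot 3 → sign +
signature = (3, 2, 0)

Answer: (3, 2, 0)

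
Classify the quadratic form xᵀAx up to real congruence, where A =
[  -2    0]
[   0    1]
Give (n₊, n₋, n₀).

Answer: (1, 1, 0)

Derivation:
step 0: pivot -2 → sign −
step 1: pivot 1 → sign +
signature = (1, 1, 0)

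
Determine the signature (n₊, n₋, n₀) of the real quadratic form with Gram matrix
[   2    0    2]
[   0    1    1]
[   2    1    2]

Answer: (2, 1, 0)

Derivation:
step 0: pivot 2 → sign +
step 1: pivot 1 → sign +
step 2: pivot -1 → sign −
signature = (2, 1, 0)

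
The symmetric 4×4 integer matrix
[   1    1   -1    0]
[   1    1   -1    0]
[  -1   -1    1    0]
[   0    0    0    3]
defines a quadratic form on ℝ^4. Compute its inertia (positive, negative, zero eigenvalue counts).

Answer: (2, 0, 2)

Derivation:
step 0: pivot 1 → sign +
step 1: pivot 3 → sign +
step 2: row/col 2 already zero → sign 0
step 3: row/col 3 already zero → sign 0
signature = (2, 0, 2)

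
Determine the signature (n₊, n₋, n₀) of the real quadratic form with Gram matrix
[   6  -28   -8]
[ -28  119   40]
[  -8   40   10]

Answer: (1, 2, 0)

Derivation:
step 0: pivot 6 → sign +
step 1: pivot -35/3 → sign −
step 2: pivot -2/35 → sign −
signature = (1, 2, 0)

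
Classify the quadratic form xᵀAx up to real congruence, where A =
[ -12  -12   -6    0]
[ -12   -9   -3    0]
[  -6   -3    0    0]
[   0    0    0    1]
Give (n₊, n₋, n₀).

Answer: (2, 1, 1)

Derivation:
step 0: pivot -12 → sign −
step 1: pivot 3 → sign +
step 2: pivot 1 → sign +
step 3: row/col 3 already zero → sign 0
signature = (2, 1, 1)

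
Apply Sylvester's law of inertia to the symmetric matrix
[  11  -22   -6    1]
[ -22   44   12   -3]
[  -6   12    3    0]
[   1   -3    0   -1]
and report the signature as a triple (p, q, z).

step 0: pivot 11 → sign +
step 1: pivot -3/11 → sign −
step 2: pivot -2 → sign −
step 3: pivot 1/2 → sign +
signature = (2, 2, 0)

Answer: (2, 2, 0)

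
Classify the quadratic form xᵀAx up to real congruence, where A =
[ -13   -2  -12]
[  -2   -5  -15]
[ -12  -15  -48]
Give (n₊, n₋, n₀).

Answer: (0, 3, 0)

Derivation:
step 0: pivot -13 → sign −
step 1: pivot -61/13 → sign −
step 2: pivot -3/61 → sign −
signature = (0, 3, 0)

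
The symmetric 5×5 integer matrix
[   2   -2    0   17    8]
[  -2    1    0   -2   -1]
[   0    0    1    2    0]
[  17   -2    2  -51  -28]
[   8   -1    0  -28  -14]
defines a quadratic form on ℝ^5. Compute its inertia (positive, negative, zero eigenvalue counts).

Answer: (3, 2, 0)

Derivation:
step 0: pivot 2 → sign +
step 1: pivot -1 → sign −
step 2: pivot 1 → sign +
step 3: pivot 51/2 → sign +
step 4: pivot -3/17 → sign −
signature = (3, 2, 0)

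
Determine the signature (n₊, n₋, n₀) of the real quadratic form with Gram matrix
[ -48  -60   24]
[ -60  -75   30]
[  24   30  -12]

step 0: pivot -48 → sign −
step 1: row/col 1 already zero → sign 0
step 2: row/col 2 already zero → sign 0
signature = (0, 1, 2)

Answer: (0, 1, 2)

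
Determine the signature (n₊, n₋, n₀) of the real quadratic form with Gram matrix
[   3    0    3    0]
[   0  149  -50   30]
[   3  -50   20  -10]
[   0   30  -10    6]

Answer: (3, 1, 0)

Derivation:
step 0: pivot 3 → sign +
step 1: pivot 149 → sign +
step 2: pivot 33/149 → sign +
step 3: pivot -2/33 → sign −
signature = (3, 1, 0)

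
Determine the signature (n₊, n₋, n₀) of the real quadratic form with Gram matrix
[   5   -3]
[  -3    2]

Answer: (2, 0, 0)

Derivation:
step 0: pivot 5 → sign +
step 1: pivot 1/5 → sign +
signature = (2, 0, 0)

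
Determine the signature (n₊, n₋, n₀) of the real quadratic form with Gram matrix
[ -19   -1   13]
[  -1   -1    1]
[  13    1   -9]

Answer: (0, 2, 1)

Derivation:
step 0: pivot -19 → sign −
step 1: pivot -18/19 → sign −
step 2: row/col 2 already zero → sign 0
signature = (0, 2, 1)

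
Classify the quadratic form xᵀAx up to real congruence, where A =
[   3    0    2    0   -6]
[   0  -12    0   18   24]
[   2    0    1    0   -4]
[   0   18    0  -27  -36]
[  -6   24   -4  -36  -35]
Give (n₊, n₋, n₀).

step 0: pivot 3 → sign +
step 1: pivot -12 → sign −
step 2: pivot -1/3 → sign −
step 3: pivot 1 → sign +
step 4: row/col 4 already zero → sign 0
signature = (2, 2, 1)

Answer: (2, 2, 1)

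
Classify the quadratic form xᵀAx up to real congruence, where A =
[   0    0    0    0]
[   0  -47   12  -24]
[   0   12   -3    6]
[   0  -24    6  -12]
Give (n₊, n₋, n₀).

step 0: pivot -47 → sign −
step 1: pivot 3/47 → sign +
step 2: row/col 2 already zero → sign 0
step 3: row/col 3 already zero → sign 0
signature = (1, 1, 2)

Answer: (1, 1, 2)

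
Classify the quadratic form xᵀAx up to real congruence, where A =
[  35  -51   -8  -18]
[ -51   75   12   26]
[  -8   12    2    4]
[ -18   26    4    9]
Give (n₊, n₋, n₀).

Answer: (2, 1, 1)

Derivation:
step 0: pivot 35 → sign +
step 1: pivot 24/35 → sign +
step 2: pivot -1/3 → sign −
step 3: row/col 3 already zero → sign 0
signature = (2, 1, 1)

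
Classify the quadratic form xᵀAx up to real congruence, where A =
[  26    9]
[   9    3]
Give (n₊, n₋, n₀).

Answer: (1, 1, 0)

Derivation:
step 0: pivot 26 → sign +
step 1: pivot -3/26 → sign −
signature = (1, 1, 0)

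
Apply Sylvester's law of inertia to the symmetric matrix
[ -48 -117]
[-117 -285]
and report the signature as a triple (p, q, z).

step 0: pivot -48 → sign −
step 1: pivot 3/16 → sign +
signature = (1, 1, 0)

Answer: (1, 1, 0)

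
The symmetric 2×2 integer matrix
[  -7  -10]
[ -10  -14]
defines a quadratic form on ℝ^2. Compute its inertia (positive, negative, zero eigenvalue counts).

Answer: (1, 1, 0)

Derivation:
step 0: pivot -7 → sign −
step 1: pivot 2/7 → sign +
signature = (1, 1, 0)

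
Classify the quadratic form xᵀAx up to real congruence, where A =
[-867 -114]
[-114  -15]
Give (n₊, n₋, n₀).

step 0: pivot -867 → sign −
step 1: pivot -3/289 → sign −
signature = (0, 2, 0)

Answer: (0, 2, 0)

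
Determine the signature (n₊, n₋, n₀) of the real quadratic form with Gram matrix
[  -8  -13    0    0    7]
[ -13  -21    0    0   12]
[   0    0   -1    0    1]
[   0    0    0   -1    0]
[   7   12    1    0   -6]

Answer: (1, 4, 0)

Derivation:
step 0: pivot -8 → sign −
step 1: pivot 1/8 → sign +
step 2: pivot -1 → sign −
step 3: pivot -1 → sign −
step 4: pivot -2 → sign −
signature = (1, 4, 0)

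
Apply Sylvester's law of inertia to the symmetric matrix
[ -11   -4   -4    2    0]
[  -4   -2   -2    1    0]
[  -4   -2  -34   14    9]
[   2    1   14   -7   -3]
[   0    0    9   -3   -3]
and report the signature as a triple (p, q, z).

step 0: pivot -11 → sign −
step 1: pivot -6/11 → sign −
step 2: pivot -32 → sign −
step 3: pivot -39/32 → sign −
step 4: pivot -3/26 → sign −
signature = (0, 5, 0)

Answer: (0, 5, 0)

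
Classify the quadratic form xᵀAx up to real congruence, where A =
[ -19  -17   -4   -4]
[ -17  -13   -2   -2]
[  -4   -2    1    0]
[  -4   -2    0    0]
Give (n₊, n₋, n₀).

step 0: pivot -19 → sign −
step 1: pivot 42/19 → sign +
step 2: pivot 5/7 → sign +
step 3: pivot -2/5 → sign −
signature = (2, 2, 0)

Answer: (2, 2, 0)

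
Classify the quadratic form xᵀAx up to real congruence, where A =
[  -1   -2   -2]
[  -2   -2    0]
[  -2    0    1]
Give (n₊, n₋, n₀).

Answer: (1, 2, 0)

Derivation:
step 0: pivot -1 → sign −
step 1: pivot 2 → sign +
step 2: pivot -3 → sign −
signature = (1, 2, 0)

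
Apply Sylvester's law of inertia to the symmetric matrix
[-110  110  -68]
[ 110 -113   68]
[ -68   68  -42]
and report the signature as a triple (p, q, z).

Answer: (1, 2, 0)

Derivation:
step 0: pivot -110 → sign −
step 1: pivot -3 → sign −
step 2: pivot 2/55 → sign +
signature = (1, 2, 0)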